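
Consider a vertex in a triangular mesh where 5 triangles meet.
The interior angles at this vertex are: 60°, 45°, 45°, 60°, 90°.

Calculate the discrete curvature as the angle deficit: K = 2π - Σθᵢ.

Sum of angles = 300°. K = 360° - 300° = 60° = π/3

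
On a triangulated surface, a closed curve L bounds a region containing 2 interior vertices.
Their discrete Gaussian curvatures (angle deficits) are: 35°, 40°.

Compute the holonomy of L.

Holonomy = total enclosed curvature = 35° + 40° = 75°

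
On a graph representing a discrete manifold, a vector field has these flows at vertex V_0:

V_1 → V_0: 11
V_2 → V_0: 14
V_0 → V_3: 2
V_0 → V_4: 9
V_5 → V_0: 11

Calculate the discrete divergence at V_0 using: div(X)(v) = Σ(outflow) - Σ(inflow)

Divergence = sum of outgoing flows = (-11) + (-14) + 2 + 9 + (-11) = -25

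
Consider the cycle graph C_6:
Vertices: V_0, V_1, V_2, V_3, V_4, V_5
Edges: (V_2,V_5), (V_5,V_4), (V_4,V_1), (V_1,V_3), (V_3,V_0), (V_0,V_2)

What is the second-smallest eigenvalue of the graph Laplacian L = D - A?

The cycle graph C_n has Laplacian eigenvalues λ_k = 2 − 2cos(2πk/n), k = 0, 1, …, n−1. Here n = 6:
k=0: 2 − 2cos(0) = 0.0; k=1: 2 − 2cos(π/3) = 1.0; k=2: 2 − 2cos(2π/3) = 3.0; k=3: 2 − 2cos(π) = 4.0; k=4: 2 − 2cos(4π/3) = 3.0; k=5: 2 − 2cos(5π/3) = 1.0.
Laplacian eigenvalues: [0.0, 1.0, 1.0, 3.0, 3.0, 4.0]. Algebraic connectivity (smallest non-zero eigenvalue) = 1.0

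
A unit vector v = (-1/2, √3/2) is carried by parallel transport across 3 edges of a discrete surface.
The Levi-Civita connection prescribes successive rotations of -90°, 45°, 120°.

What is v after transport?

Total rotation: (-90°) + 45° + 120° = 75°. Final vector: (-0.9659, -0.2588)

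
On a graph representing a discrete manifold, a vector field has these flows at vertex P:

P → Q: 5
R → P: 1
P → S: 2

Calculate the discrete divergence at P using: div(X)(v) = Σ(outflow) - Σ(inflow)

Divergence = sum of outgoing flows = 5 + (-1) + 2 = 6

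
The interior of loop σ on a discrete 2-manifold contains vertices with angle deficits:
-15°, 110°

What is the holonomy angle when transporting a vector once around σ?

Holonomy = total enclosed curvature = (-15°) + 110° = 95°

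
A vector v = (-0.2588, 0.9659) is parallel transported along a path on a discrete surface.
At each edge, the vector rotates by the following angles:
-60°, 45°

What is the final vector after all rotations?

Total rotation: (-60°) + 45° = -15°. Final vector: (0, 1)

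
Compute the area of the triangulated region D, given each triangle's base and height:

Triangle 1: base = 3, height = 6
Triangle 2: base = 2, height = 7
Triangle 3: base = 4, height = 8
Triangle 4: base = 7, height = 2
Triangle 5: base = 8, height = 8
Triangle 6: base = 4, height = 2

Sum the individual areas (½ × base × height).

(1/2)×3×6 + (1/2)×2×7 + (1/2)×4×8 + (1/2)×7×2 + (1/2)×8×8 + (1/2)×4×2 = 75.0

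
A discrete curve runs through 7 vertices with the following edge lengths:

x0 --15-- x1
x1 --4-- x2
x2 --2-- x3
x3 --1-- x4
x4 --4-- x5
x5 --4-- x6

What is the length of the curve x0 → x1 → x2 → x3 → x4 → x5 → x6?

Arc length = 15 + 4 + 2 + 1 + 4 + 4 = 30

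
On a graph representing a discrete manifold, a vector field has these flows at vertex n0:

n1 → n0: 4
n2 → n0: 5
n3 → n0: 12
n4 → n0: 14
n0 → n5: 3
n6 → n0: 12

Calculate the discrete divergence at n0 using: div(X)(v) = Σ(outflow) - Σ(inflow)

Divergence = sum of outgoing flows = (-4) + (-5) + (-12) + (-14) + 3 + (-12) = -44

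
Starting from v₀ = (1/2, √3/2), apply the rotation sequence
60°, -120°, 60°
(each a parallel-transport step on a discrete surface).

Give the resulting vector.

Total rotation: 60° + (-120°) + 60° = 0°. Final vector: (0.5000, 0.8660)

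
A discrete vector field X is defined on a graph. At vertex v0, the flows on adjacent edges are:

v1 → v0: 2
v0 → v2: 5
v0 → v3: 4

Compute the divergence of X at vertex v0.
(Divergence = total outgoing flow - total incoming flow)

Divergence = sum of outgoing flows = (-2) + 5 + 4 = 7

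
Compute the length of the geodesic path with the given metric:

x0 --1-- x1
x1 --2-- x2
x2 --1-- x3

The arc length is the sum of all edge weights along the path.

Arc length = 1 + 2 + 1 = 4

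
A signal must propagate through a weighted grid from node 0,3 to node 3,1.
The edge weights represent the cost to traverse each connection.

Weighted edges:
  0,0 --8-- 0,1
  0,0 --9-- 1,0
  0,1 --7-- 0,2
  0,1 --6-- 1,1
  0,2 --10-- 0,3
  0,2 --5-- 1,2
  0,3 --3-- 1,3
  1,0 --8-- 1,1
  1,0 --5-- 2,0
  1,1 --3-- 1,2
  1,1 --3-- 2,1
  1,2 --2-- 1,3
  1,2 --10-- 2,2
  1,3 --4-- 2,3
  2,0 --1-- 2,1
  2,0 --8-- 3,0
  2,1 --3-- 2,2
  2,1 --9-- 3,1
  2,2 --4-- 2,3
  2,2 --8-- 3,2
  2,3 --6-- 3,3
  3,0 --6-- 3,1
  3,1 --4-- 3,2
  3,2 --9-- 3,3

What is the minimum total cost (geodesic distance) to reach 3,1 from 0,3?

Shortest path: 0,3 → 1,3 → 1,2 → 1,1 → 2,1 → 3,1, total weight = 20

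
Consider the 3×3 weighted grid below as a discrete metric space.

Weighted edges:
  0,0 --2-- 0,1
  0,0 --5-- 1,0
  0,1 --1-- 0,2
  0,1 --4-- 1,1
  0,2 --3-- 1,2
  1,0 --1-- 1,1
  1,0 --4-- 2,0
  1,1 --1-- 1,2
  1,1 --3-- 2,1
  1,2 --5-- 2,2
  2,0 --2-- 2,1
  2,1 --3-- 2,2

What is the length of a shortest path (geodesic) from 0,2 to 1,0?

Shortest path: 0,2 → 1,2 → 1,1 → 1,0, total weight = 5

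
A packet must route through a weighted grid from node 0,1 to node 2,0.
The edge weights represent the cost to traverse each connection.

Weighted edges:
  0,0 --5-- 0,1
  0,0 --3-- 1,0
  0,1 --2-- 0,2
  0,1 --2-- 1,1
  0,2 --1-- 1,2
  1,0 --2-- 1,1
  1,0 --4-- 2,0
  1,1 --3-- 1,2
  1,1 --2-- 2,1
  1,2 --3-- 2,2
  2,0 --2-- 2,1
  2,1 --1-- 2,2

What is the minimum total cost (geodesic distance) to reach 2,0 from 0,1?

Shortest path: 0,1 → 1,1 → 2,1 → 2,0, total weight = 6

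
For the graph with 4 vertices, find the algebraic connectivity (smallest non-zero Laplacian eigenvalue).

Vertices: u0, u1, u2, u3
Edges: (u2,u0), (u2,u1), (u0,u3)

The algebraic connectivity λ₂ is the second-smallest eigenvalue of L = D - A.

Degrees: deg(u0) = 2, deg(u1) = 1, deg(u2) = 2, deg(u3) = 1.
L = D − A with rows/columns ordered (u0, u1, u2, u3):
  [ 2,  0, -1, -1]
  [ 0,  1, -1,  0]
  [-1, -1,  2,  0]
  [-1,  0,  0,  1]
Characteristic polynomial: det(λI − L) = λ(λ² − 4λ + 2)(λ − 2).
Roots: λ = 0; (λ² − 4λ + 2) = 0 ⇒ λ = 2 ± √2 ≈ 0.5858, 3.4142; (λ − 2) = 0 ⇒ λ = 2.
(Check: the roots sum (with multiplicity) to 6, matching trace L = Σdeg = 2·3 = 6.)
Laplacian eigenvalues: [0.0, 0.5858, 2.0, 3.4142]. Algebraic connectivity (smallest non-zero eigenvalue) = 0.5858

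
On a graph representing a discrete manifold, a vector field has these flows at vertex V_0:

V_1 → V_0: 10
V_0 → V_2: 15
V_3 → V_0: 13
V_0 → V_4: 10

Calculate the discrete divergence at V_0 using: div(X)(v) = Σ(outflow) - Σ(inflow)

Divergence = sum of outgoing flows = (-10) + 15 + (-13) + 10 = 2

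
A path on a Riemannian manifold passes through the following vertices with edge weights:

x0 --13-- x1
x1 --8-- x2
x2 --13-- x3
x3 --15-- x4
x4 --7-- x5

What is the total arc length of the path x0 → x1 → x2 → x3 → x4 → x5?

Arc length = 13 + 8 + 13 + 15 + 7 = 56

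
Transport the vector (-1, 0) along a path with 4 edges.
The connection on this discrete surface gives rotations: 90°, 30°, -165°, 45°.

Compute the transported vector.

Total rotation: 90° + 30° + (-165°) + 45° = 0°. Final vector: (-1, 0)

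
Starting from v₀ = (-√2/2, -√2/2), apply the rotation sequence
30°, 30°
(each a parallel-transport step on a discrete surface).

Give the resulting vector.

Total rotation: 30° + 30° = 60°. Final vector: (0.2588, -0.9659)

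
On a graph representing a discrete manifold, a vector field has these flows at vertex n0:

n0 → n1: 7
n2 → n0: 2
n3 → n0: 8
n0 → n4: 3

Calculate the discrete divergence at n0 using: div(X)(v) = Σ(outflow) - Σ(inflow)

Divergence = sum of outgoing flows = 7 + (-2) + (-8) + 3 = 0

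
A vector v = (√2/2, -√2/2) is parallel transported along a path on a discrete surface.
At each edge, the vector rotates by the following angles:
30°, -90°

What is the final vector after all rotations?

Total rotation: 30° + (-90°) = -60°. Final vector: (-0.2588, -0.9659)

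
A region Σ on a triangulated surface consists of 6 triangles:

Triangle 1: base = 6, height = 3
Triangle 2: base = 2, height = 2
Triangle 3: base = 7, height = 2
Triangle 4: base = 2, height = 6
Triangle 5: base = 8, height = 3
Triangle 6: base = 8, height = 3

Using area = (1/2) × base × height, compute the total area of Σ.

(1/2)×6×3 + (1/2)×2×2 + (1/2)×7×2 + (1/2)×2×6 + (1/2)×8×3 + (1/2)×8×3 = 48.0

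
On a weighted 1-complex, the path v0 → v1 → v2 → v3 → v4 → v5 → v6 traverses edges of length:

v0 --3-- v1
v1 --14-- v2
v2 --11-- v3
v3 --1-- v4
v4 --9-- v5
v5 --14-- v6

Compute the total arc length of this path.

Arc length = 3 + 14 + 11 + 1 + 9 + 14 = 52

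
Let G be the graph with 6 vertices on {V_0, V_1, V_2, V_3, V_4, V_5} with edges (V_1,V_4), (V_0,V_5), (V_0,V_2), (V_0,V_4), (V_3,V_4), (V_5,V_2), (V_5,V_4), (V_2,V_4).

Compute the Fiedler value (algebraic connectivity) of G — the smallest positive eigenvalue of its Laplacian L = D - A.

Degrees: deg(V_0) = 3, deg(V_1) = 1, deg(V_2) = 3, deg(V_3) = 1, deg(V_4) = 5, deg(V_5) = 3.
L = D − A with rows/columns ordered (V_0, V_1, V_2, V_3, V_4, V_5):
  [ 3,  0, -1,  0, -1, -1]
  [ 0,  1,  0,  0, -1,  0]
  [-1,  0,  3,  0, -1, -1]
  [ 0,  0,  0,  1, -1,  0]
  [-1, -1, -1, -1,  5, -1]
  [-1,  0, -1,  0, -1,  3]
Characteristic polynomial: det(λI − L) = λ(λ − 1)²(λ − 4)²(λ − 6).
Roots: λ = 0; (λ − 1) = 0 ⇒ λ = 1 (multiplicity 2); (λ − 4) = 0 ⇒ λ = 4 (multiplicity 2); (λ − 6) = 0 ⇒ λ = 6.
(Check: the roots sum (with multiplicity) to 16, matching trace L = Σdeg = 2·8 = 16.)
Laplacian eigenvalues: [0.0, 1.0, 1.0, 4.0, 4.0, 6.0]. Algebraic connectivity (smallest non-zero eigenvalue) = 1.0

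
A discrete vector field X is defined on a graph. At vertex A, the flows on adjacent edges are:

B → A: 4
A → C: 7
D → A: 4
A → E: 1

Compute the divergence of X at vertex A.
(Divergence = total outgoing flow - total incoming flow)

Divergence = sum of outgoing flows = (-4) + 7 + (-4) + 1 = 0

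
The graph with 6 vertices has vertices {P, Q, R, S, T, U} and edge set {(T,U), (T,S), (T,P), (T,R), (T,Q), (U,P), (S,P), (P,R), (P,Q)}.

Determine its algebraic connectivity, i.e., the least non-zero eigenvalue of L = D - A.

Degrees: deg(P) = 5, deg(Q) = 2, deg(R) = 2, deg(S) = 2, deg(T) = 5, deg(U) = 2.
L = D − A with rows/columns ordered (P, Q, R, S, T, U):
  [ 5, -1, -1, -1, -1, -1]
  [-1,  2,  0,  0, -1,  0]
  [-1,  0,  2,  0, -1,  0]
  [-1,  0,  0,  2, -1,  0]
  [-1, -1, -1, -1,  5, -1]
  [-1,  0,  0,  0, -1,  2]
Characteristic polynomial: det(λI − L) = λ(λ − 2)³(λ − 6)².
Roots: λ = 0; (λ − 2) = 0 ⇒ λ = 2 (multiplicity 3); (λ − 6) = 0 ⇒ λ = 6 (multiplicity 2).
(Check: the roots sum (with multiplicity) to 18, matching trace L = Σdeg = 2·9 = 18.)
Laplacian eigenvalues: [0.0, 2.0, 2.0, 2.0, 6.0, 6.0]. Algebraic connectivity (smallest non-zero eigenvalue) = 2.0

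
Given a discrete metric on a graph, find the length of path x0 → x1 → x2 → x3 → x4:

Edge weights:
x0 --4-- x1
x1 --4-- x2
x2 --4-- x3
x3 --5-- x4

Arc length = 4 + 4 + 4 + 5 = 17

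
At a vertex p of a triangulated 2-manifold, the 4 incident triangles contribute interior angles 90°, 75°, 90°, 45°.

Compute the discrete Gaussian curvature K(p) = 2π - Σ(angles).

Sum of angles = 300°. K = 360° - 300° = 60° = π/3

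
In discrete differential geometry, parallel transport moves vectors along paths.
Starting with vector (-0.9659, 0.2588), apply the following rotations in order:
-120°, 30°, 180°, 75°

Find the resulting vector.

Total rotation: (-120°) + 30° + 180° + 75° = 165°. Final vector: (0.8660, -0.5000)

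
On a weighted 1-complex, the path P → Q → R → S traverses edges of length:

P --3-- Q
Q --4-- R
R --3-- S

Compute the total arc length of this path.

Arc length = 3 + 4 + 3 = 10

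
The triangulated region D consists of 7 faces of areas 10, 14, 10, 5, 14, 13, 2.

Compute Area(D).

10 + 14 + 10 + 5 + 14 + 13 + 2 = 68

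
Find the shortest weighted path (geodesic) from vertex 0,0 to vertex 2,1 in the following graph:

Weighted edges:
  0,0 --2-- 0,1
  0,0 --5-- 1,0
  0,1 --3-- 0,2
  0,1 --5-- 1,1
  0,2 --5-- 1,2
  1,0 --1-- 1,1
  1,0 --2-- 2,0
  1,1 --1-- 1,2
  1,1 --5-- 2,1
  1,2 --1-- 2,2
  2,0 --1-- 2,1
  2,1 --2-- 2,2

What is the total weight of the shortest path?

Shortest path: 0,0 → 1,0 → 2,0 → 2,1, total weight = 8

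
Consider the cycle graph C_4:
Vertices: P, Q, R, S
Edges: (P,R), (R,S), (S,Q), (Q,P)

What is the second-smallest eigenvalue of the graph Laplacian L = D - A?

The cycle graph C_n has Laplacian eigenvalues λ_k = 2 − 2cos(2πk/n), k = 0, 1, …, n−1. Here n = 4:
k=0: 2 − 2cos(0) = 0.0; k=1: 2 − 2cos(π/2) = 2.0; k=2: 2 − 2cos(π) = 4.0; k=3: 2 − 2cos(3π/2) = 2.0.
Laplacian eigenvalues: [0.0, 2.0, 2.0, 4.0]. Algebraic connectivity (smallest non-zero eigenvalue) = 2.0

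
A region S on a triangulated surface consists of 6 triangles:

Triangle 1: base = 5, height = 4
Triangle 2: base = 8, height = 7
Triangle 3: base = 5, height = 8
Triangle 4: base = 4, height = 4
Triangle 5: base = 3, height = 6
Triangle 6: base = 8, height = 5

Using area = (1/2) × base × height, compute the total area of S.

(1/2)×5×4 + (1/2)×8×7 + (1/2)×5×8 + (1/2)×4×4 + (1/2)×3×6 + (1/2)×8×5 = 95.0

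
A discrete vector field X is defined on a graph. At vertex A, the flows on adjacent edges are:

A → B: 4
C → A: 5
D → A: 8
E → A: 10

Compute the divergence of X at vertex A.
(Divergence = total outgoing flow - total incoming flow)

Divergence = sum of outgoing flows = 4 + (-5) + (-8) + (-10) = -19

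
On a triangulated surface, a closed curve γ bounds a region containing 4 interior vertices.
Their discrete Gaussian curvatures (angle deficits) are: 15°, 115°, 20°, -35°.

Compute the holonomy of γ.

Holonomy = total enclosed curvature = 15° + 115° + 20° + (-35°) = 115°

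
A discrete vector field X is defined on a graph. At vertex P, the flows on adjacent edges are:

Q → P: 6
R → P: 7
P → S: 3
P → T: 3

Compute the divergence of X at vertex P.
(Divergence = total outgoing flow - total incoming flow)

Divergence = sum of outgoing flows = (-6) + (-7) + 3 + 3 = -7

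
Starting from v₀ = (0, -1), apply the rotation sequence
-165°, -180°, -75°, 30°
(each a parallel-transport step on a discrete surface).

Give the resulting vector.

Total rotation: (-165°) + (-180°) + (-75°) + 30° = -390° ≡ -30° (mod 360°). Final vector: (-0.5000, -0.8660)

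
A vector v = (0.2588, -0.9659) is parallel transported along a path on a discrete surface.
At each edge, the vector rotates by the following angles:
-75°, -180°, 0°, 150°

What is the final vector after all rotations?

Total rotation: (-75°) + (-180°) + 0° + 150° = -105°. Final vector: (-1, 0)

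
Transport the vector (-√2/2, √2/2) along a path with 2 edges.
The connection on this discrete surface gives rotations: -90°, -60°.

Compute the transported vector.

Total rotation: (-90°) + (-60°) = -150°. Final vector: (0.9659, -0.2588)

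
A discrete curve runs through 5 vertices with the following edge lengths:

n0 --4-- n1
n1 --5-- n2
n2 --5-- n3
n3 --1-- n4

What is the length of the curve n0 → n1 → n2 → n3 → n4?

Arc length = 4 + 5 + 5 + 1 = 15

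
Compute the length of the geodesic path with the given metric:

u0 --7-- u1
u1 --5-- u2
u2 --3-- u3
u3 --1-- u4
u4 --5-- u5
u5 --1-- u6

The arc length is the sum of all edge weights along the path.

Arc length = 7 + 5 + 3 + 1 + 5 + 1 = 22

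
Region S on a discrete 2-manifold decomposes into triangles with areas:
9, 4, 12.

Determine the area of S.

9 + 4 + 12 = 25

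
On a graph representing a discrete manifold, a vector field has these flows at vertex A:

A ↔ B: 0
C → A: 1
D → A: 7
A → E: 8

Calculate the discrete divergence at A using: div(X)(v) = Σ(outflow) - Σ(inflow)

Divergence = sum of outgoing flows = 0 + (-1) + (-7) + 8 = 0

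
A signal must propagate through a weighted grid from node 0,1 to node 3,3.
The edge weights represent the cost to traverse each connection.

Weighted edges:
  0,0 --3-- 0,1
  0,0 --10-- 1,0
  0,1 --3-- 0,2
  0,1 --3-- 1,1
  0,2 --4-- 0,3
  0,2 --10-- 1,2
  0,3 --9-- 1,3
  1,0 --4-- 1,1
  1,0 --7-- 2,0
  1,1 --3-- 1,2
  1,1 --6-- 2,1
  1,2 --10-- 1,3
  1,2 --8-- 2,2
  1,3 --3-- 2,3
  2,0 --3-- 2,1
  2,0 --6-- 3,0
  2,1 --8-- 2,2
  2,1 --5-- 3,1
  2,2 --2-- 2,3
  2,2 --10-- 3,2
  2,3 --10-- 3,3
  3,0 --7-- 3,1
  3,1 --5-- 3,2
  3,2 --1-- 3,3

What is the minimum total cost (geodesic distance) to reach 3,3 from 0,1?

Shortest path: 0,1 → 1,1 → 2,1 → 3,1 → 3,2 → 3,3, total weight = 20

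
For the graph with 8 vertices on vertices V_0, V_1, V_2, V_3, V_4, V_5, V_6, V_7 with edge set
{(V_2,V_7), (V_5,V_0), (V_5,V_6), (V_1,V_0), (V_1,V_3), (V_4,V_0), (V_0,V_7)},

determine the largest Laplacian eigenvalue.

Degrees: deg(V_0) = 4, deg(V_1) = 2, deg(V_2) = 1, deg(V_3) = 1, deg(V_4) = 1, deg(V_5) = 2, deg(V_6) = 1, deg(V_7) = 2.
L = D − A with rows/columns ordered (V_0, V_1, V_2, V_3, V_4, V_5, V_6, V_7):
  [ 4, -1,  0,  0, -1, -1,  0, -1]
  [-1,  2,  0, -1,  0,  0,  0,  0]
  [ 0,  0,  1,  0,  0,  0,  0, -1]
  [ 0, -1,  0,  1,  0,  0,  0,  0]
  [-1,  0,  0,  0,  1,  0,  0,  0]
  [-1,  0,  0,  0,  0,  2, -1,  0]
  [ 0,  0,  0,  0,  0, -1,  1,  0]
  [-1,  0, -1,  0,  0,  0,  0,  2]
Characteristic polynomial: det(λI − L) = λ(λ² − 3λ + 1)²(λ² − 6λ + 4)(λ − 2).
Roots: λ = 0; (λ² − 3λ + 1) = 0 ⇒ λ = (3 ± √5)/2 ≈ 0.382, 2.618 (multiplicity 2); (λ² − 6λ + 4) = 0 ⇒ λ = 3 ± √5 ≈ 0.7639, 5.2361; (λ − 2) = 0 ⇒ λ = 2.
(Check: the roots sum (with multiplicity) to 14, matching trace L = Σdeg = 2·7 = 14.)
Laplacian eigenvalues: [0.0, 0.382, 0.382, 0.7639, 2.0, 2.618, 2.618, 5.2361]. Largest eigenvalue (spectral radius) = 5.2361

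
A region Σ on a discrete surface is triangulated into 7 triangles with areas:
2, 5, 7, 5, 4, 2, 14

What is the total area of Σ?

2 + 5 + 7 + 5 + 4 + 2 + 14 = 39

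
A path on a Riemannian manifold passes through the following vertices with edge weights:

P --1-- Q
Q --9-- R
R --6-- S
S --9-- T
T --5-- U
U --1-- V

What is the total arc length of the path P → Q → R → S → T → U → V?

Arc length = 1 + 9 + 6 + 9 + 5 + 1 = 31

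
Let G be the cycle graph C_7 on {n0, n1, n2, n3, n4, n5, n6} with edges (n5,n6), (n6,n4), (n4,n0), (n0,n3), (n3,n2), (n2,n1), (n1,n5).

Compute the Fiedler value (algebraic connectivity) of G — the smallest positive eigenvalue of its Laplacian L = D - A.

The cycle graph C_n has Laplacian eigenvalues λ_k = 2 − 2cos(2πk/n), k = 0, 1, …, n−1. Here n = 7:
k=0: 2 − 2cos(0) = 0.0; k=1: 2 − 2cos(2π/7) = 0.753; k=2: 2 − 2cos(4π/7) = 2.445; k=3: 2 − 2cos(6π/7) = 3.8019; k=4: 2 − 2cos(8π/7) = 3.8019; k=5: 2 − 2cos(10π/7) = 2.445; k=6: 2 − 2cos(12π/7) = 0.753.
Laplacian eigenvalues: [0.0, 0.753, 0.753, 2.445, 2.445, 3.8019, 3.8019]. Algebraic connectivity (smallest non-zero eigenvalue) = 0.753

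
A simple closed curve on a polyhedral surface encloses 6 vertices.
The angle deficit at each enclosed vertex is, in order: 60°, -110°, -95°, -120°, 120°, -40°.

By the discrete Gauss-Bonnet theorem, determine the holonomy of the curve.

Holonomy = total enclosed curvature = 60° + (-110°) + (-95°) + (-120°) + 120° + (-40°) = -185°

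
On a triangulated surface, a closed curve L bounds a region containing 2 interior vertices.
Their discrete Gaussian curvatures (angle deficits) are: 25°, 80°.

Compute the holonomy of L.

Holonomy = total enclosed curvature = 25° + 80° = 105°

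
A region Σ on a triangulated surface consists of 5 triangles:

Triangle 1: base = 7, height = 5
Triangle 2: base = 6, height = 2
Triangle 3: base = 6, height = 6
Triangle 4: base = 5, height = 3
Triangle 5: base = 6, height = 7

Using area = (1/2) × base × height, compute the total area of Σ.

(1/2)×7×5 + (1/2)×6×2 + (1/2)×6×6 + (1/2)×5×3 + (1/2)×6×7 = 70.0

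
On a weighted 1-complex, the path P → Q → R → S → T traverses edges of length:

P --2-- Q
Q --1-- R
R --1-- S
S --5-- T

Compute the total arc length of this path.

Arc length = 2 + 1 + 1 + 5 = 9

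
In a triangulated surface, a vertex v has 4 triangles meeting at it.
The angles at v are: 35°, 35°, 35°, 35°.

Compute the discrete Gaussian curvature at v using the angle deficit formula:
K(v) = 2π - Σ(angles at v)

Sum of angles = 140°. K = 360° - 140° = 220°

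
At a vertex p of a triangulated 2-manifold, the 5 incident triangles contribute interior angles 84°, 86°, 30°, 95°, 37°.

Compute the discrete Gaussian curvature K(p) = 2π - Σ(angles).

Sum of angles = 332°. K = 360° - 332° = 28° = 7π/45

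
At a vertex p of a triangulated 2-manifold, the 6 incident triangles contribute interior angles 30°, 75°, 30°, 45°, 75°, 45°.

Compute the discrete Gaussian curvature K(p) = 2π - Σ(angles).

Sum of angles = 300°. K = 360° - 300° = 60° = π/3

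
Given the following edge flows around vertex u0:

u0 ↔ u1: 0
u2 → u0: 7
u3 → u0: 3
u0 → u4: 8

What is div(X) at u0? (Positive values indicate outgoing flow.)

Divergence = sum of outgoing flows = 0 + (-7) + (-3) + 8 = -2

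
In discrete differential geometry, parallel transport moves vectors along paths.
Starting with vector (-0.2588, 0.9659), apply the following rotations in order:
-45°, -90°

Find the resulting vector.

Total rotation: (-45°) + (-90°) = -135°. Final vector: (0.8660, -0.5000)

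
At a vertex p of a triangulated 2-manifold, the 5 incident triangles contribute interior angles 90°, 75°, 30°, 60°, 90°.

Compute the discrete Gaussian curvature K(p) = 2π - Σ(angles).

Sum of angles = 345°. K = 360° - 345° = 15° = π/12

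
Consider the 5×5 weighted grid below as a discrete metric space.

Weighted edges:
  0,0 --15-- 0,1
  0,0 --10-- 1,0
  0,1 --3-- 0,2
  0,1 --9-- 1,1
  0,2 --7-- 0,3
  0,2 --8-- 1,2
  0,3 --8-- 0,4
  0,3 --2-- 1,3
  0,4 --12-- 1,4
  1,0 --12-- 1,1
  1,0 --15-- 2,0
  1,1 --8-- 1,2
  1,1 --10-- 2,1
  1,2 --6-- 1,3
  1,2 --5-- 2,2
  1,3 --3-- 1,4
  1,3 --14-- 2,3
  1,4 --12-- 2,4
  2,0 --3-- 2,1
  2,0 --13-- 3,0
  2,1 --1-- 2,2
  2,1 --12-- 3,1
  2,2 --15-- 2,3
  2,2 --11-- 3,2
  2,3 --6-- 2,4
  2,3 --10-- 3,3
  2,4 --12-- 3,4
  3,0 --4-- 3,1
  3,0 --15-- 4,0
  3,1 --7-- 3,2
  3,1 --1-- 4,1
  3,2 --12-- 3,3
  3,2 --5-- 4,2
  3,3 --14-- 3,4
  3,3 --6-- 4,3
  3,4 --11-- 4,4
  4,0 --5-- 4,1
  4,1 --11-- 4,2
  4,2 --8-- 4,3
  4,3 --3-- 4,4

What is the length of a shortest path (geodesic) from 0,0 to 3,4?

Shortest path: 0,0 → 0,1 → 0,2 → 0,3 → 1,3 → 1,4 → 2,4 → 3,4, total weight = 54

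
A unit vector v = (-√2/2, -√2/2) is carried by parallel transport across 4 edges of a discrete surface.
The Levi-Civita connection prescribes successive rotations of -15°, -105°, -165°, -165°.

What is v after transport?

Total rotation: (-15°) + (-105°) + (-165°) + (-165°) = -450° ≡ -90° (mod 360°). Final vector: (-0.7071, 0.7071)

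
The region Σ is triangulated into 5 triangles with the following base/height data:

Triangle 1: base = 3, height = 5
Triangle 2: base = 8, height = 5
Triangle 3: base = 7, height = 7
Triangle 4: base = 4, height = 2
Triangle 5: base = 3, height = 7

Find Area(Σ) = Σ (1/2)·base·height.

(1/2)×3×5 + (1/2)×8×5 + (1/2)×7×7 + (1/2)×4×2 + (1/2)×3×7 = 66.5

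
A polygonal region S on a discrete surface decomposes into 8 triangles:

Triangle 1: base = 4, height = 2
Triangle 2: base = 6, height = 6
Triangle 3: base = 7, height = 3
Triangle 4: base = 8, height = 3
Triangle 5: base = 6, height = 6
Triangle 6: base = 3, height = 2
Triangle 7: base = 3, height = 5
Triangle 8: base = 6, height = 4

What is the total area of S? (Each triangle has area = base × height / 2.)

(1/2)×4×2 + (1/2)×6×6 + (1/2)×7×3 + (1/2)×8×3 + (1/2)×6×6 + (1/2)×3×2 + (1/2)×3×5 + (1/2)×6×4 = 85.0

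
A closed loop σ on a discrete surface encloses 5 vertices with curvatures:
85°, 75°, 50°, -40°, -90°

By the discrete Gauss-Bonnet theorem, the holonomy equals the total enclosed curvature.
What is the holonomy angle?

Holonomy = total enclosed curvature = 85° + 75° + 50° + (-40°) + (-90°) = 80°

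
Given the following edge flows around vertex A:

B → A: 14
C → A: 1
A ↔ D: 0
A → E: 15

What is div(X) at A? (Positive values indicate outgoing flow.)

Divergence = sum of outgoing flows = (-14) + (-1) + 0 + 15 = 0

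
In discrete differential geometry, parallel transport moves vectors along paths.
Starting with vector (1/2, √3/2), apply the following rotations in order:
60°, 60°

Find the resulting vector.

Total rotation: 60° + 60° = 120°. Final vector: (-1, 0)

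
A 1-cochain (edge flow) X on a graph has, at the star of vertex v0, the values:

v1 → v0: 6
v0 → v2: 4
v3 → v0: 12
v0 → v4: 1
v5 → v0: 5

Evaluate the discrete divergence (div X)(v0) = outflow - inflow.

Divergence = sum of outgoing flows = (-6) + 4 + (-12) + 1 + (-5) = -18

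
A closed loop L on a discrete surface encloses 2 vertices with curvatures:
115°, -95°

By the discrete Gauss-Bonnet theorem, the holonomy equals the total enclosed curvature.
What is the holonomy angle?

Holonomy = total enclosed curvature = 115° + (-95°) = 20°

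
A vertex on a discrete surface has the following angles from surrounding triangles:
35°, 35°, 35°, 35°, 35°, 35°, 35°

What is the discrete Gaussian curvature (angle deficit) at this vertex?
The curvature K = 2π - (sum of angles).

Sum of angles = 245°. K = 360° - 245° = 115° = 23π/36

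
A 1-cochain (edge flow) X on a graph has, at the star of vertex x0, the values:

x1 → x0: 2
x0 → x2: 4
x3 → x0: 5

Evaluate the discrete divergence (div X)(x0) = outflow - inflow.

Divergence = sum of outgoing flows = (-2) + 4 + (-5) = -3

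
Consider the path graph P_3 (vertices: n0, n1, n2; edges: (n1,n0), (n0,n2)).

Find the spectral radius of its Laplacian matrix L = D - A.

The path graph P_n has Laplacian eigenvalues λ_k = 2 − 2cos(kπ/n), k = 0, 1, …, n−1. Here n = 3:
k=0: 2 − 2cos(0) = 0.0; k=1: 2 − 2cos(π/3) = 1.0; k=2: 2 − 2cos(2π/3) = 3.0.
Laplacian eigenvalues: [0.0, 1.0, 3.0]. Largest eigenvalue (spectral radius) = 3.0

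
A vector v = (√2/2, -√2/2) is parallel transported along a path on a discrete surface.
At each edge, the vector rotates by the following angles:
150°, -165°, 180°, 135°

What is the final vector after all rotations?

Total rotation: 150° + (-165°) + 180° + 135° = 300° ≡ -60° (mod 360°). Final vector: (-0.2588, -0.9659)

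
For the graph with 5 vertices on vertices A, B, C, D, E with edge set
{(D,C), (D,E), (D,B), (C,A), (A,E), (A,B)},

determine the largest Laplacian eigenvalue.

Degrees: deg(A) = 3, deg(B) = 2, deg(C) = 2, deg(D) = 3, deg(E) = 2.
L = D − A with rows/columns ordered (A, B, C, D, E):
  [ 3, -1, -1,  0, -1]
  [-1,  2,  0, -1,  0]
  [-1,  0,  2, -1,  0]
  [ 0, -1, -1,  3, -1]
  [-1,  0,  0, -1,  2]
Characteristic polynomial: det(λI − L) = λ(λ − 2)²(λ − 3)(λ − 5).
Roots: λ = 0; (λ − 2) = 0 ⇒ λ = 2 (multiplicity 2); (λ − 3) = 0 ⇒ λ = 3; (λ − 5) = 0 ⇒ λ = 5.
(Check: the roots sum (with multiplicity) to 12, matching trace L = Σdeg = 2·6 = 12.)
Laplacian eigenvalues: [0.0, 2.0, 2.0, 3.0, 5.0]. Largest eigenvalue (spectral radius) = 5.0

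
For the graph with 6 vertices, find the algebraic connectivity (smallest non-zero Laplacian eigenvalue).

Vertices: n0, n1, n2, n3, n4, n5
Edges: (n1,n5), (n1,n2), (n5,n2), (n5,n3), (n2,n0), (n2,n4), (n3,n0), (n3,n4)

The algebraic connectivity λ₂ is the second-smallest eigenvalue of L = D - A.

Degrees: deg(n0) = 2, deg(n1) = 2, deg(n2) = 4, deg(n3) = 3, deg(n4) = 2, deg(n5) = 3.
L = D − A with rows/columns ordered (n0, n1, n2, n3, n4, n5):
  [ 2,  0, -1, -1,  0,  0]
  [ 0,  2, -1,  0,  0, -1]
  [-1, -1,  4,  0, -1, -1]
  [-1,  0,  0,  3, -1, -1]
  [ 0,  0, -1, -1,  2,  0]
  [ 0, -1, -1, -1,  0,  3]
Characteristic polynomial: det(λI − L) = λ(λ² − 7λ + 8)(λ − 2)(λ − 3)(λ − 4).
Roots: λ = 0; (λ² − 7λ + 8) = 0 ⇒ λ = (7 ± √17)/2 ≈ 1.4384, 5.5616; (λ − 2) = 0 ⇒ λ = 2; (λ − 3) = 0 ⇒ λ = 3; (λ − 4) = 0 ⇒ λ = 4.
(Check: the roots sum (with multiplicity) to 16, matching trace L = Σdeg = 2·8 = 16.)
Laplacian eigenvalues: [0.0, 1.4384, 2.0, 3.0, 4.0, 5.5616]. Algebraic connectivity (smallest non-zero eigenvalue) = 1.4384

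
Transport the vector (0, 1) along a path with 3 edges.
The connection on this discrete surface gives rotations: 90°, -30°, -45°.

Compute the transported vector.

Total rotation: 90° + (-30°) + (-45°) = 15°. Final vector: (-0.2588, 0.9659)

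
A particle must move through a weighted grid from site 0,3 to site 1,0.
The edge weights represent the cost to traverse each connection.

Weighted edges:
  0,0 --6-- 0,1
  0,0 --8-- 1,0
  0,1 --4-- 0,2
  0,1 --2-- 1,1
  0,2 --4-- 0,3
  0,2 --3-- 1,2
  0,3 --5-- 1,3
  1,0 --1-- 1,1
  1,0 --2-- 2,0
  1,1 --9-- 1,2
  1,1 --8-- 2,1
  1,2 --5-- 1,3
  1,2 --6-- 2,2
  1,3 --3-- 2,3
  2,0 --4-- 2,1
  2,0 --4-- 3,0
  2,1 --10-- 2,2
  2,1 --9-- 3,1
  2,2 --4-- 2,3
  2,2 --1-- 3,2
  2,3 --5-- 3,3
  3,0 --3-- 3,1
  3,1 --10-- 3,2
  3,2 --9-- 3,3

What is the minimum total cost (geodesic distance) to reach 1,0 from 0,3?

Shortest path: 0,3 → 0,2 → 0,1 → 1,1 → 1,0, total weight = 11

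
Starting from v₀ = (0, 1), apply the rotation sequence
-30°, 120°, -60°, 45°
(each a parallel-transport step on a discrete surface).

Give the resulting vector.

Total rotation: (-30°) + 120° + (-60°) + 45° = 75°. Final vector: (-0.9659, 0.2588)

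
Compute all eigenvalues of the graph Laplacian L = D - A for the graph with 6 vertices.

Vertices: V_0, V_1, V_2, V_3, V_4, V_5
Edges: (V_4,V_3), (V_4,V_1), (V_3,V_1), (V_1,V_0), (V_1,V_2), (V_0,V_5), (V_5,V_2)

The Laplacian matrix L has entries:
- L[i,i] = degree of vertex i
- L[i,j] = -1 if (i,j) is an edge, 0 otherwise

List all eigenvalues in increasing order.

Degrees: deg(V_0) = 2, deg(V_1) = 4, deg(V_2) = 2, deg(V_3) = 2, deg(V_4) = 2, deg(V_5) = 2.
L = D − A with rows/columns ordered (V_0, V_1, V_2, V_3, V_4, V_5):
  [ 2, -1,  0,  0,  0, -1]
  [-1,  4, -1, -1, -1,  0]
  [ 0, -1,  2,  0,  0, -1]
  [ 0, -1,  0,  2, -1,  0]
  [ 0, -1,  0, -1,  2,  0]
  [-1,  0, -1,  0,  0,  2]
Characteristic polynomial: det(λI − L) = λ(λ² − 6λ + 4)(λ − 2)(λ − 3)².
Roots: λ = 0; (λ² − 6λ + 4) = 0 ⇒ λ = 3 ± √5 ≈ 0.7639, 5.2361; (λ − 2) = 0 ⇒ λ = 2; (λ − 3) = 0 ⇒ λ = 3 (multiplicity 2).
(Check: the roots sum (with multiplicity) to 14, matching trace L = Σdeg = 2·7 = 14.)
Laplacian eigenvalues (increasing order): [0.0, 0.7639, 2.0, 3.0, 3.0, 5.2361]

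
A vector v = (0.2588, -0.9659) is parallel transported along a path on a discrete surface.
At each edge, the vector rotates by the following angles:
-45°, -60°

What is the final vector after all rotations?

Total rotation: (-45°) + (-60°) = -105°. Final vector: (-1, 0)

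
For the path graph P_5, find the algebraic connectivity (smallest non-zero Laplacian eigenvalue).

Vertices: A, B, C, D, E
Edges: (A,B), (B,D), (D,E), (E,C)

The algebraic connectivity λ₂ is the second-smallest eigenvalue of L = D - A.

The path graph P_n has Laplacian eigenvalues λ_k = 2 − 2cos(kπ/n), k = 0, 1, …, n−1. Here n = 5:
k=0: 2 − 2cos(0) = 0.0; k=1: 2 − 2cos(π/5) = 0.382; k=2: 2 − 2cos(2π/5) = 1.382; k=3: 2 − 2cos(3π/5) = 2.618; k=4: 2 − 2cos(4π/5) = 3.618.
Laplacian eigenvalues: [0.0, 0.382, 1.382, 2.618, 3.618]. Algebraic connectivity (smallest non-zero eigenvalue) = 0.382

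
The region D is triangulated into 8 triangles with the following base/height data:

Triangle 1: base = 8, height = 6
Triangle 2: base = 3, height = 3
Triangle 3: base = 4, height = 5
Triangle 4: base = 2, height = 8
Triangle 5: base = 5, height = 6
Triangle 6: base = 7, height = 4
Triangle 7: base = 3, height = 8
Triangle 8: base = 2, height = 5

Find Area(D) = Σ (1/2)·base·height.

(1/2)×8×6 + (1/2)×3×3 + (1/2)×4×5 + (1/2)×2×8 + (1/2)×5×6 + (1/2)×7×4 + (1/2)×3×8 + (1/2)×2×5 = 92.5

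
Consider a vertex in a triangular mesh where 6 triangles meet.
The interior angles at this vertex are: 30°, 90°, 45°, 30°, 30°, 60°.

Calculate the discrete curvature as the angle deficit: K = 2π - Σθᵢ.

Sum of angles = 285°. K = 360° - 285° = 75°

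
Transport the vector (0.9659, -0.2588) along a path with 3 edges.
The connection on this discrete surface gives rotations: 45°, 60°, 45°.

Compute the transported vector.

Total rotation: 45° + 60° + 45° = 150°. Final vector: (-0.7071, 0.7071)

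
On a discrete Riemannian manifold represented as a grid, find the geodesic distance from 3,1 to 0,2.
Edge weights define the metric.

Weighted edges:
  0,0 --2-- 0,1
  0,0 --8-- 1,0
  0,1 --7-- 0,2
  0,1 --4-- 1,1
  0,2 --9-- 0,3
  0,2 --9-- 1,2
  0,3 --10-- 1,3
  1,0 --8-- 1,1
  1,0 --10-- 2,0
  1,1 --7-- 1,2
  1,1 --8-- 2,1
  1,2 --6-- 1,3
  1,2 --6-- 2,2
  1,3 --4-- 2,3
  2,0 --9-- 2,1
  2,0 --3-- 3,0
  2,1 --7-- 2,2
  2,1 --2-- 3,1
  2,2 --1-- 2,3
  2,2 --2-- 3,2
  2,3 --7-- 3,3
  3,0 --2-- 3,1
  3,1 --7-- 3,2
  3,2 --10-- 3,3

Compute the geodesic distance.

Shortest path: 3,1 → 2,1 → 1,1 → 0,1 → 0,2, total weight = 21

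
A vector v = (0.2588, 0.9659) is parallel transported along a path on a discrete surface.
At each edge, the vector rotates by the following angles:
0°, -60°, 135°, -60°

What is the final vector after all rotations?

Total rotation: 0° + (-60°) + 135° + (-60°) = 15°. Final vector: (0, 1)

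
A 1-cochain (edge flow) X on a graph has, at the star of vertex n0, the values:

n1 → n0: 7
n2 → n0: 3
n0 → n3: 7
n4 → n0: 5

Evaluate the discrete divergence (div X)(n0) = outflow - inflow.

Divergence = sum of outgoing flows = (-7) + (-3) + 7 + (-5) = -8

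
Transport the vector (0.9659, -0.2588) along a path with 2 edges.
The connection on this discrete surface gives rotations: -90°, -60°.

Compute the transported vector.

Total rotation: (-90°) + (-60°) = -150°. Final vector: (-0.9659, -0.2588)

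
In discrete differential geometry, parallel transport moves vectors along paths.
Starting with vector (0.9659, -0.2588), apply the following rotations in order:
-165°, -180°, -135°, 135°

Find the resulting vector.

Total rotation: (-165°) + (-180°) + (-135°) + 135° = -345° ≡ 15° (mod 360°). Final vector: (1, 0)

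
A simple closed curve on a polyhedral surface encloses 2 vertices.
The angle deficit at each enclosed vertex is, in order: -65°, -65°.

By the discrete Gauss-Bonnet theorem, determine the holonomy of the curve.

Holonomy = total enclosed curvature = (-65°) + (-65°) = -130°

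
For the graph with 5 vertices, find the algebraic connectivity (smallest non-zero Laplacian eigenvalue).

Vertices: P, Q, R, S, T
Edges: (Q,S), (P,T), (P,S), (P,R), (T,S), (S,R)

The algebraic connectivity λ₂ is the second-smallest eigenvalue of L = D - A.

Degrees: deg(P) = 3, deg(Q) = 1, deg(R) = 2, deg(S) = 4, deg(T) = 2.
L = D − A with rows/columns ordered (P, Q, R, S, T):
  [ 3,  0, -1, -1, -1]
  [ 0,  1,  0, -1,  0]
  [-1,  0,  2, -1,  0]
  [-1, -1, -1,  4, -1]
  [-1,  0,  0, -1,  2]
Characteristic polynomial: det(λI − L) = λ(λ − 1)(λ − 2)(λ − 4)(λ − 5).
Roots: λ = 0; (λ − 1) = 0 ⇒ λ = 1; (λ − 2) = 0 ⇒ λ = 2; (λ − 4) = 0 ⇒ λ = 4; (λ − 5) = 0 ⇒ λ = 5.
(Check: the roots sum (with multiplicity) to 12, matching trace L = Σdeg = 2·6 = 12.)
Laplacian eigenvalues: [0.0, 1.0, 2.0, 4.0, 5.0]. Algebraic connectivity (smallest non-zero eigenvalue) = 1.0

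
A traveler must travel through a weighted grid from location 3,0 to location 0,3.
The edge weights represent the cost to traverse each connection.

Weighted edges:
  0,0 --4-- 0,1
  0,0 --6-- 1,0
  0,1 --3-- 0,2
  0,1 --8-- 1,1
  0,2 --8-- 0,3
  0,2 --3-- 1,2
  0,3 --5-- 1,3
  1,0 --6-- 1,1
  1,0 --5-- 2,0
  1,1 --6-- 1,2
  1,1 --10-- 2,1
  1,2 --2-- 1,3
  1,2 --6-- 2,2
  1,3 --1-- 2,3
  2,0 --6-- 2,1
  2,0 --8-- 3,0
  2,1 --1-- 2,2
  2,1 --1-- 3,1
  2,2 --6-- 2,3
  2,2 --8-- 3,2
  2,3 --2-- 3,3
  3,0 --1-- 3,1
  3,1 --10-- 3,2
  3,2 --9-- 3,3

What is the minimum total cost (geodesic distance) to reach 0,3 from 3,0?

Shortest path: 3,0 → 3,1 → 2,1 → 2,2 → 2,3 → 1,3 → 0,3, total weight = 15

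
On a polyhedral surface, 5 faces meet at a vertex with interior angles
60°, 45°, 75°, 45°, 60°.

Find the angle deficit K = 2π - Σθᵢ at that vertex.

Sum of angles = 285°. K = 360° - 285° = 75° = 5π/12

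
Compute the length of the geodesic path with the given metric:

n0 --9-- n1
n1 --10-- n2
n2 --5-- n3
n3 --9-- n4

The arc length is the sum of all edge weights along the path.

Arc length = 9 + 10 + 5 + 9 = 33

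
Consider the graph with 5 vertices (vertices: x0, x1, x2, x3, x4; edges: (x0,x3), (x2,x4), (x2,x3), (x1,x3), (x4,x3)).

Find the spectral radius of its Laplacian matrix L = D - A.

Degrees: deg(x0) = 1, deg(x1) = 1, deg(x2) = 2, deg(x3) = 4, deg(x4) = 2.
L = D − A with rows/columns ordered (x0, x1, x2, x3, x4):
  [ 1,  0,  0, -1,  0]
  [ 0,  1,  0, -1,  0]
  [ 0,  0,  2, -1, -1]
  [-1, -1, -1,  4, -1]
  [ 0,  0, -1, -1,  2]
Characteristic polynomial: det(λI − L) = λ(λ − 1)²(λ − 3)(λ − 5).
Roots: λ = 0; (λ − 1) = 0 ⇒ λ = 1 (multiplicity 2); (λ − 3) = 0 ⇒ λ = 3; (λ − 5) = 0 ⇒ λ = 5.
(Check: the roots sum (with multiplicity) to 10, matching trace L = Σdeg = 2·5 = 10.)
Laplacian eigenvalues: [0.0, 1.0, 1.0, 3.0, 5.0]. Largest eigenvalue (spectral radius) = 5.0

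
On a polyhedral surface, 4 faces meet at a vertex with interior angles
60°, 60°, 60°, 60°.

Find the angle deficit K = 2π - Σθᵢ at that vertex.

Sum of angles = 240°. K = 360° - 240° = 120° = 2π/3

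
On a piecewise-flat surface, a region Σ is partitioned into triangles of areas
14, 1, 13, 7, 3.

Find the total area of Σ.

14 + 1 + 13 + 7 + 3 = 38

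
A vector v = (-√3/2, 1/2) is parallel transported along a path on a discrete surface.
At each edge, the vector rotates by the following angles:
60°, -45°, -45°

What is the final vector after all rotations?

Total rotation: 60° + (-45°) + (-45°) = -30°. Final vector: (-0.5000, 0.8660)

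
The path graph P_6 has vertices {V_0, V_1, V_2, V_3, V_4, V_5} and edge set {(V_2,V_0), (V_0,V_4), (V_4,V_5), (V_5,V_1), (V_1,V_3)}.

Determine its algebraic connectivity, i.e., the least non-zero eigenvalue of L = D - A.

The path graph P_n has Laplacian eigenvalues λ_k = 2 − 2cos(kπ/n), k = 0, 1, …, n−1. Here n = 6:
k=0: 2 − 2cos(0) = 0.0; k=1: 2 − 2cos(π/6) = 0.2679; k=2: 2 − 2cos(π/3) = 1.0; k=3: 2 − 2cos(π/2) = 2.0; k=4: 2 − 2cos(2π/3) = 3.0; k=5: 2 − 2cos(5π/6) = 3.7321.
Laplacian eigenvalues: [0.0, 0.2679, 1.0, 2.0, 3.0, 3.7321]. Algebraic connectivity (smallest non-zero eigenvalue) = 0.2679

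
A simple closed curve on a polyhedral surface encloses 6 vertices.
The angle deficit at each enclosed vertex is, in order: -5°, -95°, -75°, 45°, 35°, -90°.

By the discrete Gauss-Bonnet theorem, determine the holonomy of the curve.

Holonomy = total enclosed curvature = (-5°) + (-95°) + (-75°) + 45° + 35° + (-90°) = -185°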